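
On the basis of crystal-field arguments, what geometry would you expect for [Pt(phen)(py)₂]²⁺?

Summing ligand charges against the +2 overall charge gives an oxidation state of +2 for platinum.
Group 10 minus oxidation state 2 gives a d⁸ configuration.
Counting donor atoms: 1×1,10-phenanthroline (bidentate) → 2 donors; 2×pyridine (monodentate) → 2 donors. Coordination number = 4.
A 5d d⁸ ion has a large crystal-field splitting; square planar leaves the high-energy d_{x²−y²} orbital empty and maximises CFSE.

square planar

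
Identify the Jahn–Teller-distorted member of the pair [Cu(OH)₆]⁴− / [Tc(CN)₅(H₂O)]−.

[Cu(OH)₆]⁴−: Summing ligand charges against the −4 overall charge gives an oxidation state of +2 for copper. Copper is a group-11 element; Cu(II) is therefore d⁹. The t₂g⁶e_g³ configuration has an unevenly filled e_g set; the Jahn–Teller theorem predicts a tetragonal distortion (typically axial elongation) to lift the degeneracy.
[Tc(CN)₅(H₂O)]−: Summing ligand charges against the −1 overall charge gives an oxidation state of +4 for technetium. Technetium is a group-7 element; Tc(IV) is therefore d³. The d³ configuration leaves the e_g set evenly filled (or empty) — no strong Jahn–Teller driving force.

[Cu(OH)₆]⁴−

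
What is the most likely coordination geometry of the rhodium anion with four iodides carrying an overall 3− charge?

square planar

Summing ligand charges against the −3 overall charge gives an oxidation state of +1 for rhodium.
Rhodium is a group-9 element; Rh(I) is therefore d⁸.
Coordination number: 4.
A 4d d⁸ ion has a large crystal-field splitting; square planar leaves the high-energy d_{x²−y²} orbital empty and maximises CFSE.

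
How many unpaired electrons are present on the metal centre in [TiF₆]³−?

Summing ligand charges against the −3 overall charge gives an oxidation state of +3 for titanium.
Group 4 minus oxidation state 3 gives a d¹ configuration.
In an octahedral field the d¹ configuration is t₂g¹e_g⁰ (only one arrangement possible), giving 1 unpaired electron.

1 unpaired electron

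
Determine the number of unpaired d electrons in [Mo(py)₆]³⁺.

3 unpaired electrons

Summing ligand charges against the +3 overall charge gives an oxidation state of +3 for molybdenum.
Mo sits in group 6, so the d-electron count is 6 − 3 = 3.
In an octahedral field the d³ configuration is t₂g³e_g⁰ (only one arrangement possible), giving 3 unpaired electrons.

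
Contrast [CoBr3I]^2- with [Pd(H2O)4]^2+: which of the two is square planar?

For [CoBr3I]^2-: Ligand charges: each bromide is −1; each iodide is −1. With an overall charge of −2 the cobalt centre must be in the +2 oxidation state. Cobalt is a group-9 element; Co(II) is therefore d⁷. For a high-spin 3d d⁷ ion with weak-field ligands the small Δₜ gives little square-planar CFSE advantage, so four ligands adopt the sterically favoured tetrahedral geometry. → tetrahedral.
For [Pd(H2O)4]^2+: Summing ligand charges against the +2 overall charge gives an oxidation state of +2 for palladium. Pd sits in group 10, so the d-electron count is 10 − 2 = 8. A 4d d⁸ ion has a large crystal-field splitting; square planar leaves the high-energy d_{x²−y²} orbital empty and maximises CFSE. → square planar.

[Pd(H2O)4]^2+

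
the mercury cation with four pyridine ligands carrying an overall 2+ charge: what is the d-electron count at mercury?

Pyridine is neutral; balancing the +2 overall charge requires Hg(II).
Hg sits in group 12, so the d-electron count is 12 − 2 = 10.

d¹⁰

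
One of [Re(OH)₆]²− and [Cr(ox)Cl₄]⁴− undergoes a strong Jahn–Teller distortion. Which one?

[Re(OH)₆]²−: Each hydroxide is −1; balancing the −2 overall charge requires Re(IV). Re sits in group 7, so the d-electron count is 7 − 4 = 3. The d³ configuration leaves the e_g set evenly filled (or empty) — no strong Jahn–Teller driving force.
[Cr(ox)Cl₄]⁴−: Ligand charges: each oxalate is −2; each chloride is −1. With an overall charge of −4 the chromium centre must be in the +2 oxidation state. Group 6 minus oxidation state 2 gives a d⁴ configuration. Chloride and oxalate are weak-field ligands for a first-row metal, so the complex is high-spin. The t₂g³e_g¹ (high-spin) configuration has an unevenly filled e_g set; the Jahn–Teller theorem predicts a tetragonal distortion (typically axial elongation) to lift the degeneracy.

[Cr(ox)Cl₄]⁴−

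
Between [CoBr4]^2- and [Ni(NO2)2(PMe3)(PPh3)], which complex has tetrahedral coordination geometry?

[CoBr4]^2-

For [CoBr4]^2-: Summing ligand charges against the −2 overall charge gives an oxidation state of +2 for cobalt. Co sits in group 9, so the d-electron count is 9 − 2 = 7. For a high-spin 3d d⁷ ion with weak-field ligands the small Δₜ gives little square-planar CFSE advantage, so four ligands adopt the sterically favoured tetrahedral geometry. → tetrahedral.
For [Ni(NO2)2(PMe3)(PPh3)]: Summing ligand charges against the 0 overall charge gives an oxidation state of +2 for nickel. Group 10 minus oxidation state 2 gives a d⁸ configuration. Nitro (N-bound nitrite), trimethylphosphine, and triphenylphosphine are strong-field ligands (high in the spectrochemical series). A 3d d⁸ ion with strong-field ligands gains enough CFSE to favour square planar over tetrahedral. → square planar.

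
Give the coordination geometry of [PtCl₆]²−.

octahedral

Each chloride is −1; balancing the −2 overall charge requires Pt(IV).
Platinum is a group-10 element; Pt(IV) is therefore d⁶.
Coordination number: 6.
Six donors around a single metal centre give an octahedral coordination sphere.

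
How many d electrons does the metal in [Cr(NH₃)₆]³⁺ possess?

d3

Ligand charges: ammonia is neutral. With an overall charge of +3 the chromium centre must be in the +3 oxidation state.
Chromium is a group-6 element; Cr(III) is therefore d³.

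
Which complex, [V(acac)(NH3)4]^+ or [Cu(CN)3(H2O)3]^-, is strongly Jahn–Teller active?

[Cu(CN)3(H2O)3]^-

[V(acac)(NH3)4]^+: Each acetylacetonate is −1; ammonia is neutral; balancing the +1 overall charge requires V(II). Vanadium is a group-5 element; V(II) is therefore d³. The d³ configuration leaves the e_g set evenly filled (or empty) — no strong Jahn–Teller driving force.
[Cu(CN)3(H2O)3]^-: Each cyanide is −1; water is neutral; balancing the −1 overall charge requires Cu(II). Copper is a group-11 element; Cu(II) is therefore d⁹. The t₂g⁶e_g³ configuration has an unevenly filled e_g set; the Jahn–Teller theorem predicts a tetragonal distortion (typically axial elongation) to lift the degeneracy.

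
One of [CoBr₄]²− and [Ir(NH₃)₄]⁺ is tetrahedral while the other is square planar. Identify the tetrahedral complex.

[CoBr₄]²−

For [CoBr₄]²−: Each bromide is −1; balancing the −2 overall charge requires Co(II). Cobalt is a group-9 element; Co(II) is therefore d⁷. For a high-spin 3d d⁷ ion with weak-field ligands the small Δₜ gives little square-planar CFSE advantage, so four ligands adopt the sterically favoured tetrahedral geometry. → tetrahedral.
For [Ir(NH₃)₄]⁺: Ammonia is neutral; balancing the +1 overall charge requires Ir(I). Group 9 minus oxidation state 1 gives a d⁸ configuration. A 5d d⁸ ion has a large crystal-field splitting; square planar leaves the high-energy d_{x²−y²} orbital empty and maximises CFSE. → square planar.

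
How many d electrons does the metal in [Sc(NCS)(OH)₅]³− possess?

Ligand charges: each isothiocyanate is −1; each hydroxide is −1. With an overall charge of −3 the scandium centre must be in the +3 oxidation state.
Scandium is a group-3 element; Sc(III) is therefore d⁰.

d0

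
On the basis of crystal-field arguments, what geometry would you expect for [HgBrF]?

Summing ligand charges against the 0 overall charge gives an oxidation state of +2 for mercury.
Mercury is a group-12 element; Hg(II) is therefore d¹⁰.
With 2 monodentate ligands the coordination number is 2.
A d¹⁰ ion with only two ligands adopts a linear arrangement (sp hybridisation; no CFSE preference).

linear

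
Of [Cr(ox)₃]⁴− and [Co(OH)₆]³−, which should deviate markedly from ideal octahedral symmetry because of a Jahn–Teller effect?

[Cr(ox)₃]⁴−

[Cr(ox)₃]⁴−: Ligand charges: each oxalate is −2. With an overall charge of −4 the chromium centre must be in the +2 oxidation state. Chromium is a group-6 element; Cr(II) is therefore d⁴. Oxalate is a weak-field ligand for a first-row metal, so the complex is high-spin. The t₂g³e_g¹ (high-spin) configuration has an unevenly filled e_g set; the Jahn–Teller theorem predicts a tetragonal distortion (typically axial elongation) to lift the degeneracy.
[Co(OH)₆]³−: Summing ligand charges against the −3 overall charge gives an oxidation state of +3 for cobalt. Co sits in group 9, so the d-electron count is 9 − 3 = 6. Co(III) has an exceptionally large octahedral splitting and is low-spin with essentially every ligand except fluoride. The d⁶ configuration leaves the e_g set evenly filled (or empty) — no strong Jahn–Teller driving force.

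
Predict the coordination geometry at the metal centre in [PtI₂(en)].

square planar

Each iodide is −1; ethylenediamine is neutral; balancing the 0 overall charge requires Pt(II).
Pt sits in group 10, so the d-electron count is 10 − 2 = 8.
Counting donor atoms: 2×iodide (monodentate) → 2 donors; 1×ethylenediamine (bidentate) → 2 donors. Coordination number = 4.
A 5d d⁸ ion has a large crystal-field splitting; square planar leaves the high-energy d_{x²−y²} orbital empty and maximises CFSE.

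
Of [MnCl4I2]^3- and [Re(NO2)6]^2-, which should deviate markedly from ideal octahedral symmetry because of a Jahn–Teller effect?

[MnCl4I2]^3-: Ligand charges: each chloride is −1; each iodide is −1. With an overall charge of −3 the manganese centre must be in the +3 oxidation state. Group 7 minus oxidation state 3 gives a d⁴ configuration. Chloride and iodide are weak-field ligands for a first-row metal, so the complex is high-spin. The t₂g³e_g¹ (high-spin) configuration has an unevenly filled e_g set; the Jahn–Teller theorem predicts a tetragonal distortion (typically axial elongation) to lift the degeneracy.
[Re(NO2)6]^2-: Summing ligand charges against the −2 overall charge gives an oxidation state of +4 for rhenium. Group 7 minus oxidation state 4 gives a d³ configuration. The d³ configuration leaves the e_g set evenly filled (or empty) — no strong Jahn–Teller driving force.

[MnCl4I2]^3-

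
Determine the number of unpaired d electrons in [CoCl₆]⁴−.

3

Each chloride is −1; balancing the −4 overall charge requires Co(II).
Cobalt is a group-9 element; Co(II) is therefore d⁷.
The spin state decides the count: Chloride is a weak-field ligand for a first-row metal, so the complex is high-spin.
An octahedral high-spin d⁷ ion is t₂g⁵e_g², giving 3 unpaired electrons.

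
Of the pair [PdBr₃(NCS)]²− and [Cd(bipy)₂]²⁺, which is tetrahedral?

[Cd(bipy)₂]²⁺

For [PdBr₃(NCS)]²−: Each bromide is −1; each isothiocyanate is −1; balancing the −2 overall charge requires Pd(II). Pd sits in group 10, so the d-electron count is 10 − 2 = 8. A 4d d⁸ ion has a large crystal-field splitting; square planar leaves the high-energy d_{x²−y²} orbital empty and maximises CFSE. → square planar.
For [Cd(bipy)₂]²⁺: Summing ligand charges against the +2 overall charge gives an oxidation state of +2 for cadmium. Group 12 minus oxidation state 2 gives a d¹⁰ configuration. A d¹⁰ ion has no crystal-field stabilisation preference between square planar and tetrahedral, so four ligands adopt the sterically favoured tetrahedral geometry. → tetrahedral.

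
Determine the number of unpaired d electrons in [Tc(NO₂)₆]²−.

3

Ligand charges: each nitro (N-bound nitrite) is −1. With an overall charge of −2 the technetium centre must be in the +4 oxidation state.
Group 7 minus oxidation state 4 gives a d³ configuration.
In an octahedral field the d³ configuration is t₂g³e_g⁰ (only one arrangement possible), giving 3 unpaired electrons.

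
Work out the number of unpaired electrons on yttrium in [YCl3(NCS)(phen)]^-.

Ligand charges: each chloride is −1; each isothiocyanate is −1; 1,10-phenanthroline is neutral. With an overall charge of −1 the yttrium centre must be in the +3 oxidation state.
Group 3 minus oxidation state 3 gives a d⁰ configuration.
Counting donor atoms: 3×chloride (monodentate) → 3 donors; 1×isothiocyanate (monodentate) → 1 donor; 1×1,10-phenanthroline (bidentate) → 2 donors. Coordination number = 6.
In an octahedral field the d⁰ configuration is t₂g⁰e_g⁰, giving 0 unpaired electrons.

0 unpaired electrons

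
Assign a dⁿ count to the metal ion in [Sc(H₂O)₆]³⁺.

Water is neutral; balancing the +3 overall charge requires Sc(III).
Sc sits in group 3, so the d-electron count is 3 − 3 = 0.

d0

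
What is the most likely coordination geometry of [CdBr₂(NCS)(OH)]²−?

Summing ligand charges against the −2 overall charge gives an oxidation state of +2 for cadmium.
Group 12 minus oxidation state 2 gives a d¹⁰ configuration.
Coordination number: 4.
A d¹⁰ ion has no crystal-field stabilisation preference between square planar and tetrahedral, so four ligands adopt the sterically favoured tetrahedral geometry.

tetrahedral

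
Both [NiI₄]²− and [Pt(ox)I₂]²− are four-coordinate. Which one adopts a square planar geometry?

For [NiI₄]²−: Ligand charges: each iodide is −1. With an overall charge of −2 the nickel centre must be in the +2 oxidation state. Ni sits in group 10, so the d-electron count is 10 − 2 = 8. Iodide is a weak-field ligand. With weak-field ligands the CFSE gain from square planar is small, so a 3d d⁸ ion takes the sterically preferred tetrahedral geometry. → tetrahedral.
For [Pt(ox)I₂]²−: Each oxalate is −2; each iodide is −1; balancing the −2 overall charge requires Pt(II). Group 10 minus oxidation state 2 gives a d⁸ configuration. A 5d d⁸ ion has a large crystal-field splitting; square planar leaves the high-energy d_{x²−y²} orbital empty and maximises CFSE. → square planar.

[Pt(ox)I₂]²−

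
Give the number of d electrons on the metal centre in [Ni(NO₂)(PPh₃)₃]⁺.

d⁸

Each nitro (N-bound nitrite) is −1; triphenylphosphine is neutral; balancing the +1 overall charge requires Ni(II).
Ni sits in group 10, so the d-electron count is 10 − 2 = 8.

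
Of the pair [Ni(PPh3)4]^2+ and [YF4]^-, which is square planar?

For [Ni(PPh3)4]^2+: Summing ligand charges against the +2 overall charge gives an oxidation state of +2 for nickel. Ni sits in group 10, so the d-electron count is 10 − 2 = 8. Triphenylphosphine is a strong-field ligand (high in the spectrochemical series). A 3d d⁸ ion with strong-field ligands gains enough CFSE to favour square planar over tetrahedral. → square planar.
For [YF4]^-: Each fluoride is −1; balancing the −1 overall charge requires Y(III). Y sits in group 3, so the d-electron count is 3 − 3 = 0. A d⁰ ion has no crystal-field stabilisation preference between square planar and tetrahedral, so four ligands adopt the sterically favoured tetrahedral geometry. → tetrahedral.

[Ni(PPh3)4]^2+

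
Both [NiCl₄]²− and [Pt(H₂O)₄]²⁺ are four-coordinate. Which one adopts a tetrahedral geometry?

[NiCl₄]²−

For [NiCl₄]²−: Ligand charges: each chloride is −1. With an overall charge of −2 the nickel centre must be in the +2 oxidation state. Group 10 minus oxidation state 2 gives a d⁸ configuration. Chloride is a weak-field ligand. With weak-field ligands the CFSE gain from square planar is small, so a 3d d⁸ ion takes the sterically preferred tetrahedral geometry. → tetrahedral.
For [Pt(H₂O)₄]²⁺: Summing ligand charges against the +2 overall charge gives an oxidation state of +2 for platinum. Platinum is a group-10 element; Pt(II) is therefore d⁸. A 5d d⁸ ion has a large crystal-field splitting; square planar leaves the high-energy d_{x²−y²} orbital empty and maximises CFSE. → square planar.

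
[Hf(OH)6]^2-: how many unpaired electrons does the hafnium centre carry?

0 unpaired electrons

Ligand charges: each hydroxide is −1. With an overall charge of −2 the hafnium centre must be in the +4 oxidation state.
Group 4 minus oxidation state 4 gives a d⁰ configuration.
In an octahedral field the d⁰ configuration is t₂g⁰e_g⁰, giving 0 unpaired electrons.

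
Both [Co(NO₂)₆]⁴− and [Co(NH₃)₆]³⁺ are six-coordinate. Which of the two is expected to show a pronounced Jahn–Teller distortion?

[Co(NO₂)₆]⁴−

[Co(NO₂)₆]⁴−: Summing ligand charges against the −4 overall charge gives an oxidation state of +2 for cobalt. Co sits in group 9, so the d-electron count is 9 − 2 = 7. Nitro (N-bound nitrite) is a strong-field ligand (high in the spectrochemical series) for a first-row metal, so the complex is low-spin. The t₂g⁶e_g¹ (low-spin) configuration has an unevenly filled e_g set; the Jahn–Teller theorem predicts a tetragonal distortion (typically axial elongation) to lift the degeneracy.
[Co(NH₃)₆]³⁺: Ammonia is neutral; balancing the +3 overall charge requires Co(III). Cobalt is a group-9 element; Co(III) is therefore d⁶. Co(III) has an exceptionally large octahedral splitting and is low-spin with essentially every ligand except fluoride. The d⁶ configuration leaves the e_g set evenly filled (or empty) — no strong Jahn–Teller driving force.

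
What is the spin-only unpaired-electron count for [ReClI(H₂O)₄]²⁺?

Summing ligand charges against the +2 overall charge gives an oxidation state of +4 for rhenium.
Rhenium is a group-7 element; Re(IV) is therefore d³.
In an octahedral field the d³ configuration is t₂g³e_g⁰ (only one arrangement possible), giving 3 unpaired electrons.

3 unpaired electrons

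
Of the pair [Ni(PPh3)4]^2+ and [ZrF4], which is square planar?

For [Ni(PPh3)4]^2+: Triphenylphosphine is neutral; balancing the +2 overall charge requires Ni(II). Group 10 minus oxidation state 2 gives a d⁸ configuration. Triphenylphosphine is a strong-field ligand (high in the spectrochemical series). A 3d d⁸ ion with strong-field ligands gains enough CFSE to favour square planar over tetrahedral. → square planar.
For [ZrF4]: Each fluoride is −1; balancing the 0 overall charge requires Zr(IV). Zirconium is a group-4 element; Zr(IV) is therefore d⁰. A d⁰ ion has no crystal-field stabilisation preference between square planar and tetrahedral, so four ligands adopt the sterically favoured tetrahedral geometry. → tetrahedral.

[Ni(PPh3)4]^2+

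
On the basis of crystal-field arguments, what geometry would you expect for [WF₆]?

octahedral

Summing ligand charges against the 0 overall charge gives an oxidation state of +6 for tungsten.
Group 6 minus oxidation state 6 gives a d⁰ configuration.
With 6 monodentate ligands the coordination number is 6.
Six donors around a single metal centre give an octahedral coordination sphere.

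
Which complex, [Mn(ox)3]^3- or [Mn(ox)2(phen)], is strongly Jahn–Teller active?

[Mn(ox)3]^3-

[Mn(ox)3]^3-: Summing ligand charges against the −3 overall charge gives an oxidation state of +3 for manganese. Group 7 minus oxidation state 3 gives a d⁴ configuration. Oxalate is a weak-field ligand for a first-row metal, so the complex is high-spin. The t₂g³e_g¹ (high-spin) configuration has an unevenly filled e_g set; the Jahn–Teller theorem predicts a tetragonal distortion (typically axial elongation) to lift the degeneracy.
[Mn(ox)2(phen)]: Summing ligand charges against the 0 overall charge gives an oxidation state of +4 for manganese. Mn sits in group 7, so the d-electron count is 7 − 4 = 3. The d³ configuration leaves the e_g set evenly filled (or empty) — no strong Jahn–Teller driving force.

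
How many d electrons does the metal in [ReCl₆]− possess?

d²

Summing ligand charges against the −1 overall charge gives an oxidation state of +5 for rhenium.
Re sits in group 7, so the d-electron count is 7 − 5 = 2.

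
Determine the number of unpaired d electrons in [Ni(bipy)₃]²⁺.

2

Summing ligand charges against the +2 overall charge gives an oxidation state of +2 for nickel.
Nickel is a group-10 element; Ni(II) is therefore d⁸.
Counting donor atoms: 3×2,2′-bipyridine (bidentate) → 6 donors. Coordination number = 6.
In an octahedral field the d⁸ configuration is t₂g⁶e_g² (only one arrangement possible), giving 2 unpaired electrons.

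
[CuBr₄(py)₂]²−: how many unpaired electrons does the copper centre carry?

1

Summing ligand charges against the −2 overall charge gives an oxidation state of +2 for copper.
Group 11 minus oxidation state 2 gives a d⁹ configuration.
In an octahedral field the d⁹ configuration is t₂g⁶e_g³ (only one arrangement possible), giving 1 unpaired electron.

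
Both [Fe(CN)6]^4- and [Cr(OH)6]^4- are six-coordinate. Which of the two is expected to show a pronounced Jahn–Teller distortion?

[Fe(CN)6]^4-: Summing ligand charges against the −4 overall charge gives an oxidation state of +2 for iron. Iron is a group-8 element; Fe(II) is therefore d⁶. Cyanide is a strong-field ligand (high in the spectrochemical series) for a first-row metal, so the complex is low-spin. The d⁶ configuration leaves the e_g set evenly filled (or empty) — no strong Jahn–Teller driving force.
[Cr(OH)6]^4-: Each hydroxide is −1; balancing the −4 overall charge requires Cr(II). Cr sits in group 6, so the d-electron count is 6 − 2 = 4. Hydroxide is a weak-field ligand for a first-row metal, so the complex is high-spin. The t₂g³e_g¹ (high-spin) configuration has an unevenly filled e_g set; the Jahn–Teller theorem predicts a tetragonal distortion (typically axial elongation) to lift the degeneracy.

[Cr(OH)6]^4-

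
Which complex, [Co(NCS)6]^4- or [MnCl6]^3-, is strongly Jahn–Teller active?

[MnCl6]^3-

[Co(NCS)6]^4-: Summing ligand charges against the −4 overall charge gives an oxidation state of +2 for cobalt. Cobalt is a group-9 element; Co(II) is therefore d⁷. Isothiocyanate is a weak-field ligand for a first-row metal, so the complex is high-spin. The d⁷ configuration leaves the e_g set evenly filled (or empty) — no strong Jahn–Teller driving force.
[MnCl6]^3-: Each chloride is −1; balancing the −3 overall charge requires Mn(III). Mn sits in group 7, so the d-electron count is 7 − 3 = 4. Chloride is a weak-field ligand for a first-row metal, so the complex is high-spin. The t₂g³e_g¹ (high-spin) configuration has an unevenly filled e_g set; the Jahn–Teller theorem predicts a tetragonal distortion (typically axial elongation) to lift the degeneracy.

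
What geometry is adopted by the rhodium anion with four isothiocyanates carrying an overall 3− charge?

square planar

Ligand charges: each isothiocyanate is −1. With an overall charge of −3 the rhodium centre must be in the +1 oxidation state.
Rh sits in group 9, so the d-electron count is 9 − 1 = 8.
Coordination number: 4.
A 4d d⁸ ion has a large crystal-field splitting; square planar leaves the high-energy d_{x²−y²} orbital empty and maximises CFSE.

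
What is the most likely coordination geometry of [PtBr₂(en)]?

Ligand charges: each bromide is −1; ethylenediamine is neutral. With an overall charge of 0 the platinum centre must be in the +2 oxidation state.
Platinum is a group-10 element; Pt(II) is therefore d⁸.
Counting donor atoms: 2×bromide (monodentate) → 2 donors; 1×ethylenediamine (bidentate) → 2 donors. Coordination number = 4.
A 5d d⁸ ion has a large crystal-field splitting; square planar leaves the high-energy d_{x²−y²} orbital empty and maximises CFSE.

square planar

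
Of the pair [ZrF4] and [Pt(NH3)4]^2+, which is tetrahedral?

For [ZrF4]: Summing ligand charges against the 0 overall charge gives an oxidation state of +4 for zirconium. Zirconium is a group-4 element; Zr(IV) is therefore d⁰. A d⁰ ion has no crystal-field stabilisation preference between square planar and tetrahedral, so four ligands adopt the sterically favoured tetrahedral geometry. → tetrahedral.
For [Pt(NH3)4]^2+: Ammonia is neutral; balancing the +2 overall charge requires Pt(II). Group 10 minus oxidation state 2 gives a d⁸ configuration. A 5d d⁸ ion has a large crystal-field splitting; square planar leaves the high-energy d_{x²−y²} orbital empty and maximises CFSE. → square planar.

[ZrF4]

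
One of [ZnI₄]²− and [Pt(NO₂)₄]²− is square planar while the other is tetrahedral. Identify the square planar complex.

[Pt(NO₂)₄]²−

For [ZnI₄]²−: Each iodide is −1; balancing the −2 overall charge requires Zn(II). Group 12 minus oxidation state 2 gives a d¹⁰ configuration. A d¹⁰ ion has no crystal-field stabilisation preference between square planar and tetrahedral, so four ligands adopt the sterically favoured tetrahedral geometry. → tetrahedral.
For [Pt(NO₂)₄]²−: Each nitro (N-bound nitrite) is −1; balancing the −2 overall charge requires Pt(II). Group 10 minus oxidation state 2 gives a d⁸ configuration. A 5d d⁸ ion has a large crystal-field splitting; square planar leaves the high-energy d_{x²−y²} orbital empty and maximises CFSE. → square planar.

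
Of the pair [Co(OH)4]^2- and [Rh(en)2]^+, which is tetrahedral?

For [Co(OH)4]^2-: Each hydroxide is −1; balancing the −2 overall charge requires Co(II). Cobalt is a group-9 element; Co(II) is therefore d⁷. For a high-spin 3d d⁷ ion with weak-field ligands the small Δₜ gives little square-planar CFSE advantage, so four ligands adopt the sterically favoured tetrahedral geometry. → tetrahedral.
For [Rh(en)2]^+: Summing ligand charges against the +1 overall charge gives an oxidation state of +1 for rhodium. Group 9 minus oxidation state 1 gives a d⁸ configuration. A 4d d⁸ ion has a large crystal-field splitting; square planar leaves the high-energy d_{x²−y²} orbital empty and maximises CFSE. → square planar.

[Co(OH)4]^2-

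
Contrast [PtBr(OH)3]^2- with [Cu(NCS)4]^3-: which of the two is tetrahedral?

[Cu(NCS)4]^3-

For [PtBr(OH)3]^2-: Each bromide is −1; each hydroxide is −1; balancing the −2 overall charge requires Pt(II). Platinum is a group-10 element; Pt(II) is therefore d⁸. A 5d d⁸ ion has a large crystal-field splitting; square planar leaves the high-energy d_{x²−y²} orbital empty and maximises CFSE. → square planar.
For [Cu(NCS)4]^3-: Summing ligand charges against the −3 overall charge gives an oxidation state of +1 for copper. Group 11 minus oxidation state 1 gives a d¹⁰ configuration. A d¹⁰ ion has no crystal-field stabilisation preference between square planar and tetrahedral, so four ligands adopt the sterically favoured tetrahedral geometry. → tetrahedral.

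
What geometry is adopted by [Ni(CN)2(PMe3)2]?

square planar

Summing ligand charges against the 0 overall charge gives an oxidation state of +2 for nickel.
Nickel is a group-10 element; Ni(II) is therefore d⁸.
With 4 monodentate ligands the coordination number is 4.
Cyanide and trimethylphosphine are strong-field ligands (high in the spectrochemical series).
A 3d d⁸ ion with strong-field ligands gains enough CFSE to favour square planar over tetrahedral.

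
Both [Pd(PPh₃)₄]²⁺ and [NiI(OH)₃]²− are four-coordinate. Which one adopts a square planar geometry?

For [Pd(PPh₃)₄]²⁺: Ligand charges: triphenylphosphine is neutral. With an overall charge of +2 the palladium centre must be in the +2 oxidation state. Group 10 minus oxidation state 2 gives a d⁸ configuration. A 4d d⁸ ion has a large crystal-field splitting; square planar leaves the high-energy d_{x²−y²} orbital empty and maximises CFSE. → square planar.
For [NiI(OH)₃]²−: Ligand charges: each iodide is −1; each hydroxide is −1. With an overall charge of −2 the nickel centre must be in the +2 oxidation state. Ni sits in group 10, so the d-electron count is 10 − 2 = 8. Hydroxide and iodide are weak-field ligands. With weak-field ligands the CFSE gain from square planar is small, so a 3d d⁸ ion takes the sterically preferred tetrahedral geometry. → tetrahedral.

[Pd(PPh₃)₄]²⁺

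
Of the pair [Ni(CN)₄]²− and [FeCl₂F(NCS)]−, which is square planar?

For [Ni(CN)₄]²−: Summing ligand charges against the −2 overall charge gives an oxidation state of +2 for nickel. Ni sits in group 10, so the d-electron count is 10 − 2 = 8. Cyanide is a strong-field ligand (high in the spectrochemical series). A 3d d⁸ ion with strong-field ligands gains enough CFSE to favour square planar over tetrahedral. → square planar.
For [FeCl₂F(NCS)]−: Ligand charges: each chloride is −1; each fluoride is −1; each isothiocyanate is −1. With an overall charge of −1 the iron centre must be in the +3 oxidation state. Iron is a group-8 element; Fe(III) is therefore d⁵. A high-spin d⁵ ion has zero CFSE in either geometry, so four ligands adopt the sterically favoured tetrahedral geometry. → tetrahedral.

[Ni(CN)₄]²−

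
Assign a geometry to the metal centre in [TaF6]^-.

Summing ligand charges against the −1 overall charge gives an oxidation state of +5 for tantalum.
Tantalum is a group-5 element; Ta(V) is therefore d⁰.
Coordination number: 6.
Six donors around a single metal centre give an octahedral coordination sphere.

octahedral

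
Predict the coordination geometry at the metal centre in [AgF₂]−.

Ligand charges: each fluoride is −1. With an overall charge of −1 the silver centre must be in the +1 oxidation state.
Silver is a group-11 element; Ag(I) is therefore d¹⁰.
Coordination number: 2.
A d¹⁰ ion with only two ligands adopts a linear arrangement (sp hybridisation; no CFSE preference).

linear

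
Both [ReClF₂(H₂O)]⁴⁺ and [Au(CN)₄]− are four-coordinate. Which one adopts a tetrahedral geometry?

[ReClF₂(H₂O)]⁴⁺

For [ReClF₂(H₂O)]⁴⁺: Each chloride is −1; each fluoride is −1; water is neutral; balancing the +4 overall charge requires Re(VII). Rhenium is a group-7 element; Re(VII) is therefore d⁰. A d⁰ ion has no crystal-field stabilisation preference between square planar and tetrahedral, so four ligands adopt the sterically favoured tetrahedral geometry. → tetrahedral.
For [Au(CN)₄]−: Ligand charges: each cyanide is −1. With an overall charge of −1 the gold centre must be in the +3 oxidation state. Au sits in group 11, so the d-electron count is 11 − 3 = 8. A 5d d⁸ ion has a large crystal-field splitting; square planar leaves the high-energy d_{x²−y²} orbital empty and maximises CFSE. → square planar.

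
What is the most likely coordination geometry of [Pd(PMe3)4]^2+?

square planar

Summing ligand charges against the +2 overall charge gives an oxidation state of +2 for palladium.
Palladium is a group-10 element; Pd(II) is therefore d⁸.
With 4 monodentate ligands the coordination number is 4.
A 4d d⁸ ion has a large crystal-field splitting; square planar leaves the high-energy d_{x²−y²} orbital empty and maximises CFSE.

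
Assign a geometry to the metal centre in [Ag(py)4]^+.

Summing ligand charges against the +1 overall charge gives an oxidation state of +1 for silver.
Group 11 minus oxidation state 1 gives a d¹⁰ configuration.
With 4 monodentate ligands the coordination number is 4.
A d¹⁰ ion has no crystal-field stabilisation preference between square planar and tetrahedral, so four ligands adopt the sterically favoured tetrahedral geometry.

tetrahedral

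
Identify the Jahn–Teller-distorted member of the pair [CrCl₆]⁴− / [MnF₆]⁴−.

[CrCl₆]⁴−

[CrCl₆]⁴−: Each chloride is −1; balancing the −4 overall charge requires Cr(II). Group 6 minus oxidation state 2 gives a d⁴ configuration. Chloride is a weak-field ligand for a first-row metal, so the complex is high-spin. The t₂g³e_g¹ (high-spin) configuration has an unevenly filled e_g set; the Jahn–Teller theorem predicts a tetragonal distortion (typically axial elongation) to lift the degeneracy.
[MnF₆]⁴−: Summing ligand charges against the −4 overall charge gives an oxidation state of +2 for manganese. Manganese is a group-7 element; Mn(II) is therefore d⁵. Fluoride is a weak-field ligand for a first-row metal, so the complex is high-spin. The d⁵ configuration leaves the e_g set evenly filled (or empty) — no strong Jahn–Teller driving force.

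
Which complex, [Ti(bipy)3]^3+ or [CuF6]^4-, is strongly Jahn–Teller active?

[CuF6]^4-

[Ti(bipy)3]^3+: 2,2′-bipyridine is neutral; balancing the +3 overall charge requires Ti(III). Titanium is a group-4 element; Ti(III) is therefore d¹. The d¹ configuration leaves the e_g set evenly filled (or empty) — no strong Jahn–Teller driving force.
[CuF6]^4-: Ligand charges: each fluoride is −1. With an overall charge of −4 the copper centre must be in the +2 oxidation state. Cu sits in group 11, so the d-electron count is 11 − 2 = 9. The t₂g⁶e_g³ configuration has an unevenly filled e_g set; the Jahn–Teller theorem predicts a tetragonal distortion (typically axial elongation) to lift the degeneracy.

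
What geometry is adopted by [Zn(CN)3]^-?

trigonal planar

Each cyanide is −1; balancing the −1 overall charge requires Zn(II).
Group 12 minus oxidation state 2 gives a d¹⁰ configuration.
With 3 monodentate ligands the coordination number is 3.
Three ligands around a d¹⁰ centre minimise repulsion in a trigonal-planar arrangement.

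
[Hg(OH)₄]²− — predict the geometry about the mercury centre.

Summing ligand charges against the −2 overall charge gives an oxidation state of +2 for mercury.
Hg sits in group 12, so the d-electron count is 12 − 2 = 10.
With 4 monodentate ligands the coordination number is 4.
A d¹⁰ ion has no crystal-field stabilisation preference between square planar and tetrahedral, so four ligands adopt the sterically favoured tetrahedral geometry.

tetrahedral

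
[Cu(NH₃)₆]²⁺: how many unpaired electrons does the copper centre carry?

1

Ligand charges: ammonia is neutral. With an overall charge of +2 the copper centre must be in the +2 oxidation state.
Copper is a group-11 element; Cu(II) is therefore d⁹.
In an octahedral field the d⁹ configuration is t₂g⁶e_g³ (only one arrangement possible), giving 1 unpaired electron.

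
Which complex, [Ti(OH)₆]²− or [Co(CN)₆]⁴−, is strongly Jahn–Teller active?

[Ti(OH)₆]²−: Each hydroxide is −1; balancing the −2 overall charge requires Ti(IV). Ti sits in group 4, so the d-electron count is 4 − 4 = 0. The d⁰ configuration leaves the e_g set evenly filled (or empty) — no strong Jahn–Teller driving force.
[Co(CN)₆]⁴−: Ligand charges: each cyanide is −1. With an overall charge of −4 the cobalt centre must be in the +2 oxidation state. Co sits in group 9, so the d-electron count is 9 − 2 = 7. Cyanide is a strong-field ligand (high in the spectrochemical series) for a first-row metal, so the complex is low-spin. The t₂g⁶e_g¹ (low-spin) configuration has an unevenly filled e_g set; the Jahn–Teller theorem predicts a tetragonal distortion (typically axial elongation) to lift the degeneracy.

[Co(CN)₆]⁴−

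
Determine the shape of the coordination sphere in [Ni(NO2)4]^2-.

Ligand charges: each nitro (N-bound nitrite) is −1. With an overall charge of −2 the nickel centre must be in the +2 oxidation state.
Group 10 minus oxidation state 2 gives a d⁸ configuration.
Coordination number: 4.
Nitro (N-bound nitrite) is a strong-field ligand (high in the spectrochemical series).
A 3d d⁸ ion with strong-field ligands gains enough CFSE to favour square planar over tetrahedral.

square planar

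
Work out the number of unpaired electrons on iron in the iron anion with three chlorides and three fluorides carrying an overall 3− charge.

Summing ligand charges against the −3 overall charge gives an oxidation state of +3 for iron.
Group 8 minus oxidation state 3 gives a d⁵ configuration.
The spin state decides the count: Chloride and fluoride are weak-field ligands for a first-row metal, so the complex is high-spin.
An octahedral high-spin d⁵ ion is t₂g³e_g², giving 5 unpaired electrons.

5 unpaired electrons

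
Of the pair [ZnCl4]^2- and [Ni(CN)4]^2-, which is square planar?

[Ni(CN)4]^2-

For [ZnCl4]^2-: Each chloride is −1; balancing the −2 overall charge requires Zn(II). Group 12 minus oxidation state 2 gives a d¹⁰ configuration. A d¹⁰ ion has no crystal-field stabilisation preference between square planar and tetrahedral, so four ligands adopt the sterically favoured tetrahedral geometry. → tetrahedral.
For [Ni(CN)4]^2-: Ligand charges: each cyanide is −1. With an overall charge of −2 the nickel centre must be in the +2 oxidation state. Nickel is a group-10 element; Ni(II) is therefore d⁸. Cyanide is a strong-field ligand (high in the spectrochemical series). A 3d d⁸ ion with strong-field ligands gains enough CFSE to favour square planar over tetrahedral. → square planar.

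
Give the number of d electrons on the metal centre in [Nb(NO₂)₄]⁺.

d⁰

Each nitro (N-bound nitrite) is −1; balancing the +1 overall charge requires Nb(V).
Group 5 minus oxidation state 5 gives a d⁰ configuration.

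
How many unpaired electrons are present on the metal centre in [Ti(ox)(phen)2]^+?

Summing ligand charges against the +1 overall charge gives an oxidation state of +3 for titanium.
Titanium is a group-4 element; Ti(III) is therefore d¹.
Counting donor atoms: 1×oxalate (bidentate) → 2 donors; 2×1,10-phenanthroline (bidentate) → 4 donors. Coordination number = 6.
In an octahedral field the d¹ configuration is t₂g¹e_g⁰ (only one arrangement possible), giving 1 unpaired electron.

1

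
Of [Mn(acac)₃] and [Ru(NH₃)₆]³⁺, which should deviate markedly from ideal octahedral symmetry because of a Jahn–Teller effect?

[Mn(acac)₃]

[Mn(acac)₃]: Summing ligand charges against the 0 overall charge gives an oxidation state of +3 for manganese. Group 7 minus oxidation state 3 gives a d⁴ configuration. Acetylacetonate is a weak-field ligand for a first-row metal, so the complex is high-spin. The t₂g³e_g¹ (high-spin) configuration has an unevenly filled e_g set; the Jahn–Teller theorem predicts a tetragonal distortion (typically axial elongation) to lift the degeneracy.
[Ru(NH₃)₆]³⁺: Ligand charges: ammonia is neutral. With an overall charge of +3 the ruthenium centre must be in the +3 oxidation state. Ruthenium is a group-8 element; Ru(III) is therefore d⁵. A 4d ion has a large Δₒ and is invariably low-spin. The d⁵ configuration leaves the e_g set evenly filled (or empty) — no strong Jahn–Teller driving force.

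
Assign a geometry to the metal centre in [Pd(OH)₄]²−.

Ligand charges: each hydroxide is −1. With an overall charge of −2 the palladium centre must be in the +2 oxidation state.
Group 10 minus oxidation state 2 gives a d⁸ configuration.
Coordination number: 4.
A 4d d⁸ ion has a large crystal-field splitting; square planar leaves the high-energy d_{x²−y²} orbital empty and maximises CFSE.

square planar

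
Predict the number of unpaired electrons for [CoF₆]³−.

4 unpaired electrons

Each fluoride is −1; balancing the −3 overall charge requires Co(III).
Cobalt is a group-9 element; Co(III) is therefore d⁶.
The spin state decides the count: fluoride is the one ligand weak enough to leave Co(III) high-spin — [CoF₆]³⁻ is the classic exception.
An octahedral high-spin d⁶ ion is t₂g⁴e_g², giving 4 unpaired electrons.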